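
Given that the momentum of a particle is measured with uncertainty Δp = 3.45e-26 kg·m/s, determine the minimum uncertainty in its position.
1.528 nm

Using the Heisenberg uncertainty principle:
ΔxΔp ≥ ℏ/2

The minimum uncertainty in position is:
Δx_min = ℏ/(2Δp)
Δx_min = (1.055e-34 J·s) / (2 × 3.450e-26 kg·m/s)
Δx_min = 1.528e-09 m = 1.528 nm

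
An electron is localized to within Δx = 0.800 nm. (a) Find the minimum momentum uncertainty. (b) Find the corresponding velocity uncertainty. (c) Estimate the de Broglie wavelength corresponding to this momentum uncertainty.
(a) Δp_min = 6.591 × 10^-26 kg·m/s
(b) Δv_min = 72.355 km/s
(c) λ_dB = 10.053 nm

Step-by-step:

(a) From the uncertainty principle:
Δp_min = ℏ/(2Δx) = (1.055e-34 J·s)/(2 × 8.000e-10 m) = 6.591e-26 kg·m/s

(b) The velocity uncertainty:
Δv = Δp/m = (6.591e-26 kg·m/s)/(9.109e-31 kg) = 7.235e+04 m/s = 72.355 km/s

(c) The de Broglie wavelength for this momentum:
λ = h/p = (6.626e-34 J·s)/(6.591e-26 kg·m/s) = 1.005e-08 m = 10.053 nm

Note: The de Broglie wavelength is comparable to the localization size, as expected from wave-particle duality.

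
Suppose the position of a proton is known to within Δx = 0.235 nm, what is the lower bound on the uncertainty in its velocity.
134.147 m/s

Using the Heisenberg uncertainty principle and Δp = mΔv:
ΔxΔp ≥ ℏ/2
Δx(mΔv) ≥ ℏ/2

The minimum uncertainty in velocity is:
Δv_min = ℏ/(2mΔx)
Δv_min = (1.055e-34 J·s) / (2 × 1.673e-27 kg × 2.350e-10 m)
Δv_min = 1.341e+02 m/s = 134.147 m/s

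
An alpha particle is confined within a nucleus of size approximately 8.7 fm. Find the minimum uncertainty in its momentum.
6.061 × 10^-21 kg·m/s

Using the Heisenberg uncertainty principle:
ΔxΔp ≥ ℏ/2

With Δx ≈ L = 8.700e-15 m (the confinement size):
Δp_min = ℏ/(2Δx)
Δp_min = (1.055e-34 J·s) / (2 × 8.700e-15 m)
Δp_min = 6.061e-21 kg·m/s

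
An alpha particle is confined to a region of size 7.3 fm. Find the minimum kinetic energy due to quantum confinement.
24.504 keV

Using the uncertainty principle:

1. Position uncertainty: Δx ≈ 7.300e-15 m
2. Minimum momentum uncertainty: Δp = ℏ/(2Δx) = 7.223e-21 kg·m/s
3. Minimum kinetic energy:
   KE = (Δp)²/(2m) = (7.223e-21)²/(2 × 6.645e-27 kg)
   KE = 3.926e-15 J = 24.504 keV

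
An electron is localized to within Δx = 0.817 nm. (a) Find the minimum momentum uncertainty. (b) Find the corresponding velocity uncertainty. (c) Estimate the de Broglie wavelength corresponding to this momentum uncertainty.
(a) Δp_min = 6.454 × 10^-26 kg·m/s
(b) Δv_min = 70.849 km/s
(c) λ_dB = 10.267 nm

Step-by-step:

(a) From the uncertainty principle:
Δp_min = ℏ/(2Δx) = (1.055e-34 J·s)/(2 × 8.170e-10 m) = 6.454e-26 kg·m/s

(b) The velocity uncertainty:
Δv = Δp/m = (6.454e-26 kg·m/s)/(9.109e-31 kg) = 7.085e+04 m/s = 70.849 km/s

(c) The de Broglie wavelength for this momentum:
λ = h/p = (6.626e-34 J·s)/(6.454e-26 kg·m/s) = 1.027e-08 m = 10.267 nm

Note: The de Broglie wavelength is comparable to the localization size, as expected from wave-particle duality.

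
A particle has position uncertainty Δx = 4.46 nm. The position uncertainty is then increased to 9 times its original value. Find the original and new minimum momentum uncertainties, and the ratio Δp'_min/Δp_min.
Original Δp_min = 1.182 × 10^-26 kg·m/s; new Δp'_min = 1.314 × 10^-27 kg·m/s; ratio Δp'_min/Δp_min = 1/9.

From the uncertainty principle ΔxΔp ≥ ℏ/2, the minimum momentum uncertainty is Δp_min = ℏ/(2Δx).

Original (Δx = 4.46 nm = 4.460e-09 m):
Δp_min = (1.055e-34 J·s)/(2 × 4.460e-09 m) = 1.182e-26 kg·m/s

When Δx → 9Δx:
Δp'_min = ℏ/(2 × 9Δx) = (1/9) × ℏ/(2Δx) = (1/9) × Δp_min
Δp'_min = 1/9 × 1.182e-26 kg·m/s = 1.314e-27 kg·m/s

Since Δp_min ∝ 1/Δx, when Δx is increased to 9 times its original value, Δp_min decreases to 1/9 of its original value.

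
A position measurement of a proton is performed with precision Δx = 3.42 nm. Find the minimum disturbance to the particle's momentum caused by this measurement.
1.542 × 10^-26 kg·m/s

The uncertainty principle implies that measuring position disturbs momentum:
ΔxΔp ≥ ℏ/2

When we measure position with precision Δx, we necessarily introduce a momentum uncertainty:
Δp ≥ ℏ/(2Δx)
Δp_min = (1.055e-34 J·s) / (2 × 3.420e-09 m)
Δp_min = 1.542e-26 kg·m/s

The more precisely we measure position, the greater the momentum disturbance.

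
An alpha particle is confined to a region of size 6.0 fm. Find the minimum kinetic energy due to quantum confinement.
36.272 keV

Using the uncertainty principle:

1. Position uncertainty: Δx ≈ 6.000e-15 m
2. Minimum momentum uncertainty: Δp = ℏ/(2Δx) = 8.788e-21 kg·m/s
3. Minimum kinetic energy:
   KE = (Δp)²/(2m) = (8.788e-21)²/(2 × 6.645e-27 kg)
   KE = 5.811e-15 J = 36.272 keV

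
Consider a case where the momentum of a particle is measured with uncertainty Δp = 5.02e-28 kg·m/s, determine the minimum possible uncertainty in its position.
105.037 nm

Using the Heisenberg uncertainty principle:
ΔxΔp ≥ ℏ/2

The minimum uncertainty in position is:
Δx_min = ℏ/(2Δp)
Δx_min = (1.055e-34 J·s) / (2 × 5.020e-28 kg·m/s)
Δx_min = 1.050e-07 m = 105.037 nm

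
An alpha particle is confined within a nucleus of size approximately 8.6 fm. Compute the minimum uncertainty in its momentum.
6.131 × 10^-21 kg·m/s

Using the Heisenberg uncertainty principle:
ΔxΔp ≥ ℏ/2

With Δx ≈ L = 8.600e-15 m (the confinement size):
Δp_min = ℏ/(2Δx)
Δp_min = (1.055e-34 J·s) / (2 × 8.600e-15 m)
Δp_min = 6.131e-21 kg·m/s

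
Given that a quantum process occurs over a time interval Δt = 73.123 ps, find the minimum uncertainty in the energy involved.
4.501 μeV

Using the energy-time uncertainty principle:
ΔEΔt ≥ ℏ/2

The minimum uncertainty in energy is:
ΔE_min = ℏ/(2Δt)
ΔE_min = (1.055e-34 J·s) / (2 × 7.312e-11 s)
ΔE_min = 7.211e-25 J = 4.501 μeV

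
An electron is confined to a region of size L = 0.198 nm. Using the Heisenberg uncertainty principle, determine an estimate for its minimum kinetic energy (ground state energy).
242.959 meV

Using the uncertainty principle to estimate ground state energy:

1. The position uncertainty is approximately the confinement size:
   Δx ≈ L = 1.980e-10 m

2. From ΔxΔp ≥ ℏ/2, the minimum momentum uncertainty is:
   Δp ≈ ℏ/(2L) = 2.663e-25 kg·m/s

3. The kinetic energy is approximately:
   KE ≈ (Δp)²/(2m) = (2.663e-25)²/(2 × 9.109e-31 kg)
   KE ≈ 3.893e-20 J = 242.959 meV

This is an order-of-magnitude estimate of the ground state energy.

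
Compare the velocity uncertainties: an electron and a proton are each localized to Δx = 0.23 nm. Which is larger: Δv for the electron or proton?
The electron has the larger minimum velocity uncertainty, by a ratio of 1836.2.

For both particles, Δp_min = ℏ/(2Δx) = 2.293e-25 kg·m/s (same for both).

The velocity uncertainty is Δv = Δp/m:
- electron: Δv = 2.293e-25 / 9.109e-31 = 2.517e+05 m/s = 251.669 km/s
- proton: Δv = 2.293e-25 / 1.673e-27 = 1.371e+02 m/s = 137.063 m/s

Ratio: 2.517e+05 / 1.371e+02 = 1836.2

The lighter particle has larger velocity uncertainty because Δv ∝ 1/m.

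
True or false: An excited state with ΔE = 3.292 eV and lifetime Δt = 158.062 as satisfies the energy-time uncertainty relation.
Yes, it satisfies the uncertainty relation.

Calculate the product ΔEΔt:
ΔE = 3.292 eV = 5.274e-19 J
ΔEΔt = (5.274e-19 J) × (1.581e-16 s)
ΔEΔt = 8.337e-35 J·s

Compare to the minimum allowed value ℏ/2:
ℏ/2 = 5.273e-35 J·s

Since ΔEΔt = 8.337e-35 J·s ≥ 5.273e-35 J·s = ℏ/2,
this satisfies the uncertainty relation.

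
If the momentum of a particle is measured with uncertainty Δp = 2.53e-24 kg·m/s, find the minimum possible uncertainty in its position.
20.841 pm

Using the Heisenberg uncertainty principle:
ΔxΔp ≥ ℏ/2

The minimum uncertainty in position is:
Δx_min = ℏ/(2Δp)
Δx_min = (1.055e-34 J·s) / (2 × 2.530e-24 kg·m/s)
Δx_min = 2.084e-11 m = 20.841 pm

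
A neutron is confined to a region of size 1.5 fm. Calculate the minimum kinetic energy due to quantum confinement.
2.302 MeV

Using the uncertainty principle:

1. Position uncertainty: Δx ≈ 1.500e-15 m
2. Minimum momentum uncertainty: Δp = ℏ/(2Δx) = 3.515e-20 kg·m/s
3. Minimum kinetic energy:
   KE = (Δp)²/(2m) = (3.515e-20)²/(2 × 1.675e-27 kg)
   KE = 3.689e-13 J = 2.302 MeV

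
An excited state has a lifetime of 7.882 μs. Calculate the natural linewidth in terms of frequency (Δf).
10.096 kHz

Using the energy-time uncertainty principle and E = hf:
ΔEΔt ≥ ℏ/2
hΔf·Δt ≥ ℏ/2

The minimum frequency uncertainty is:
Δf = ℏ/(2hτ) = 1/(4πτ)
Δf = 1/(4π × 7.882e-06 s)
Δf = 1.010e+04 Hz = 10.096 kHz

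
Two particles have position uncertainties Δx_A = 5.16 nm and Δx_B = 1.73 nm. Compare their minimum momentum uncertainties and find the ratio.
Particle B has the larger minimum momentum uncertainty, by a factor of 2.98.

For each particle, the minimum momentum uncertainty is Δp_min = ℏ/(2Δx):

Particle A: Δp_A = ℏ/(2×5.160e-09 m) = 1.022e-26 kg·m/s
Particle B: Δp_B = ℏ/(2×1.730e-09 m) = 3.048e-26 kg·m/s

Ratio: Δp_B/Δp_A = 2.98

Since Δp_min ∝ 1/Δx, the particle with smaller position uncertainty (B) has larger momentum uncertainty.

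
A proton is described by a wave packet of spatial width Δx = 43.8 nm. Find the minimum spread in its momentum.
1.204 × 10^-27 kg·m/s

For a wave packet, the spatial width Δx and momentum spread Δp are related by the uncertainty principle:
ΔxΔp ≥ ℏ/2

The minimum momentum spread is:
Δp_min = ℏ/(2Δx)
Δp_min = (1.055e-34 J·s) / (2 × 4.380e-08 m)
Δp_min = 1.204e-27 kg·m/s

A wave packet cannot have both a well-defined position and well-defined momentum.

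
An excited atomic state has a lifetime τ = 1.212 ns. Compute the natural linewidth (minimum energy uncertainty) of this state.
271.540 neV

Using the energy-time uncertainty principle:
ΔEΔt ≥ ℏ/2

The lifetime τ represents the time uncertainty Δt.
The natural linewidth (minimum energy uncertainty) is:

ΔE = ℏ/(2τ)
ΔE = (1.055e-34 J·s) / (2 × 1.212e-09 s)
ΔE = 4.351e-26 J = 271.540 neV

This natural linewidth limits the precision of spectroscopic measurements.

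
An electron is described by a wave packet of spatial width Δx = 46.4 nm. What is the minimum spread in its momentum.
1.136 × 10^-27 kg·m/s

For a wave packet, the spatial width Δx and momentum spread Δp are related by the uncertainty principle:
ΔxΔp ≥ ℏ/2

The minimum momentum spread is:
Δp_min = ℏ/(2Δx)
Δp_min = (1.055e-34 J·s) / (2 × 4.640e-08 m)
Δp_min = 1.136e-27 kg·m/s

A wave packet cannot have both a well-defined position and well-defined momentum.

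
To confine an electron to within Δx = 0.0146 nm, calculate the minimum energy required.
44.685 eV

Localizing a particle requires giving it sufficient momentum uncertainty:

1. From uncertainty principle: Δp ≥ ℏ/(2Δx)
   Δp_min = (1.055e-34 J·s) / (2 × 1.460e-11 m)
   Δp_min = 3.612e-24 kg·m/s

2. This momentum uncertainty corresponds to kinetic energy:
   KE ≈ (Δp)²/(2m) = (3.612e-24)²/(2 × 9.109e-31 kg)
   KE = 7.159e-18 J = 44.685 eV

Tighter localization requires more energy.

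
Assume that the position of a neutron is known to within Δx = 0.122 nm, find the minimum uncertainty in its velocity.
258.042 m/s

Using the Heisenberg uncertainty principle and Δp = mΔv:
ΔxΔp ≥ ℏ/2
Δx(mΔv) ≥ ℏ/2

The minimum uncertainty in velocity is:
Δv_min = ℏ/(2mΔx)
Δv_min = (1.055e-34 J·s) / (2 × 1.675e-27 kg × 1.220e-10 m)
Δv_min = 2.580e+02 m/s = 258.042 m/s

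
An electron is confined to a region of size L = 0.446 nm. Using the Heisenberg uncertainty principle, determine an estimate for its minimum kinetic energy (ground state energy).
47.884 meV

Using the uncertainty principle to estimate ground state energy:

1. The position uncertainty is approximately the confinement size:
   Δx ≈ L = 4.460e-10 m

2. From ΔxΔp ≥ ℏ/2, the minimum momentum uncertainty is:
   Δp ≈ ℏ/(2L) = 1.182e-25 kg·m/s

3. The kinetic energy is approximately:
   KE ≈ (Δp)²/(2m) = (1.182e-25)²/(2 × 9.109e-31 kg)
   KE ≈ 7.672e-21 J = 47.884 meV

This is an order-of-magnitude estimate of the ground state energy.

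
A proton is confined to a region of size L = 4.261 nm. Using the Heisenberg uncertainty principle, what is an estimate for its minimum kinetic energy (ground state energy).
285.714 neV

Using the uncertainty principle to estimate ground state energy:

1. The position uncertainty is approximately the confinement size:
   Δx ≈ L = 4.261e-09 m

2. From ΔxΔp ≥ ℏ/2, the minimum momentum uncertainty is:
   Δp ≈ ℏ/(2L) = 1.237e-26 kg·m/s

3. The kinetic energy is approximately:
   KE ≈ (Δp)²/(2m) = (1.237e-26)²/(2 × 1.673e-27 kg)
   KE ≈ 4.578e-26 J = 285.714 neV

This is an order-of-magnitude estimate of the ground state energy.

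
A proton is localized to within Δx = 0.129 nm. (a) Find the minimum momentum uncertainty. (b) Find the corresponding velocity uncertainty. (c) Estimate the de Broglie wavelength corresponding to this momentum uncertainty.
(a) Δp_min = 4.087 × 10^-25 kg·m/s
(b) Δv_min = 244.376 m/s
(c) λ_dB = 1.621 nm

Step-by-step:

(a) From the uncertainty principle:
Δp_min = ℏ/(2Δx) = (1.055e-34 J·s)/(2 × 1.290e-10 m) = 4.087e-25 kg·m/s

(b) The velocity uncertainty:
Δv = Δp/m = (4.087e-25 kg·m/s)/(1.673e-27 kg) = 2.444e+02 m/s = 244.376 m/s

(c) The de Broglie wavelength for this momentum:
λ = h/p = (6.626e-34 J·s)/(4.087e-25 kg·m/s) = 1.621e-09 m = 1.621 nm

Note: The de Broglie wavelength is comparable to the localization size, as expected from wave-particle duality.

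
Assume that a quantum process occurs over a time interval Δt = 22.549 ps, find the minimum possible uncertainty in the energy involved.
14.595 μeV

Using the energy-time uncertainty principle:
ΔEΔt ≥ ℏ/2

The minimum uncertainty in energy is:
ΔE_min = ℏ/(2Δt)
ΔE_min = (1.055e-34 J·s) / (2 × 2.255e-11 s)
ΔE_min = 2.338e-24 J = 14.595 μeV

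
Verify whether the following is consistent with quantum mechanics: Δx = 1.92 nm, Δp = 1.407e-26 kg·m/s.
No, it violates the uncertainty principle (impossible measurement).

Calculate the product ΔxΔp:
ΔxΔp = (1.920e-09 m) × (1.407e-26 kg·m/s)
ΔxΔp = 2.701e-35 J·s

Compare to the minimum allowed value ℏ/2:
ℏ/2 = 5.273e-35 J·s

Since ΔxΔp = 2.701e-35 J·s < 5.273e-35 J·s = ℏ/2,
the measurement violates the uncertainty principle.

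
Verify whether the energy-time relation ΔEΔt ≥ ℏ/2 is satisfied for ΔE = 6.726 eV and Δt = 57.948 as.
Yes, it satisfies the uncertainty relation.

Calculate the product ΔEΔt:
ΔE = 6.726 eV = 1.078e-18 J
ΔEΔt = (1.078e-18 J) × (5.795e-17 s)
ΔEΔt = 6.245e-35 J·s

Compare to the minimum allowed value ℏ/2:
ℏ/2 = 5.273e-35 J·s

Since ΔEΔt = 6.245e-35 J·s ≥ 5.273e-35 J·s = ℏ/2,
this satisfies the uncertainty relation.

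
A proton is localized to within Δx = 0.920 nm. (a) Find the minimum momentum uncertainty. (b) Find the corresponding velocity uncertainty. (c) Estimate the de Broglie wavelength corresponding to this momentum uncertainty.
(a) Δp_min = 5.731 × 10^-26 kg·m/s
(b) Δv_min = 34.266 m/s
(c) λ_dB = 11.561 nm

Step-by-step:

(a) From the uncertainty principle:
Δp_min = ℏ/(2Δx) = (1.055e-34 J·s)/(2 × 9.200e-10 m) = 5.731e-26 kg·m/s

(b) The velocity uncertainty:
Δv = Δp/m = (5.731e-26 kg·m/s)/(1.673e-27 kg) = 3.427e+01 m/s = 34.266 m/s

(c) The de Broglie wavelength for this momentum:
λ = h/p = (6.626e-34 J·s)/(5.731e-26 kg·m/s) = 1.156e-08 m = 11.561 nm

Note: The de Broglie wavelength is comparable to the localization size, as expected from wave-particle duality.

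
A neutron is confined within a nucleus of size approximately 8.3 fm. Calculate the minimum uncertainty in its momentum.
6.353 × 10^-21 kg·m/s

Using the Heisenberg uncertainty principle:
ΔxΔp ≥ ℏ/2

With Δx ≈ L = 8.300e-15 m (the confinement size):
Δp_min = ℏ/(2Δx)
Δp_min = (1.055e-34 J·s) / (2 × 8.300e-15 m)
Δp_min = 6.353e-21 kg·m/s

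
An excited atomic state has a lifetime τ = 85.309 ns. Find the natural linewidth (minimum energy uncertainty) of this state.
3.858 neV

Using the energy-time uncertainty principle:
ΔEΔt ≥ ℏ/2

The lifetime τ represents the time uncertainty Δt.
The natural linewidth (minimum energy uncertainty) is:

ΔE = ℏ/(2τ)
ΔE = (1.055e-34 J·s) / (2 × 8.531e-08 s)
ΔE = 6.181e-28 J = 3.858 neV

This natural linewidth limits the precision of spectroscopic measurements.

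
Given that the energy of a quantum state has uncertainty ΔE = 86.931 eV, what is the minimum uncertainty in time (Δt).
3.786 as

Using the energy-time uncertainty principle:
ΔEΔt ≥ ℏ/2

The minimum uncertainty in time is:
Δt_min = ℏ/(2ΔE)
Δt_min = (1.055e-34 J·s) / (2 × 1.393e-17 J)
Δt_min = 3.786e-18 s = 3.786 as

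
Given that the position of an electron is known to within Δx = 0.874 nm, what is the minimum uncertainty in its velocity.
66.229 km/s

Using the Heisenberg uncertainty principle and Δp = mΔv:
ΔxΔp ≥ ℏ/2
Δx(mΔv) ≥ ℏ/2

The minimum uncertainty in velocity is:
Δv_min = ℏ/(2mΔx)
Δv_min = (1.055e-34 J·s) / (2 × 9.109e-31 kg × 8.740e-10 m)
Δv_min = 6.623e+04 m/s = 66.229 km/s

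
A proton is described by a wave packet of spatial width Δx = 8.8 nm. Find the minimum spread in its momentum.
5.992 × 10^-27 kg·m/s

For a wave packet, the spatial width Δx and momentum spread Δp are related by the uncertainty principle:
ΔxΔp ≥ ℏ/2

The minimum momentum spread is:
Δp_min = ℏ/(2Δx)
Δp_min = (1.055e-34 J·s) / (2 × 8.800e-09 m)
Δp_min = 5.992e-27 kg·m/s

A wave packet cannot have both a well-defined position and well-defined momentum.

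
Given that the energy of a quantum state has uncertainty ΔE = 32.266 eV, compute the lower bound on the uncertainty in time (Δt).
10.200 as

Using the energy-time uncertainty principle:
ΔEΔt ≥ ℏ/2

The minimum uncertainty in time is:
Δt_min = ℏ/(2ΔE)
Δt_min = (1.055e-34 J·s) / (2 × 5.170e-18 J)
Δt_min = 1.020e-17 s = 10.200 as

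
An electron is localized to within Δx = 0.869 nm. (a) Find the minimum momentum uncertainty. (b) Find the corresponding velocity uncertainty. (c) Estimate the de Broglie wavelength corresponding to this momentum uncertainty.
(a) Δp_min = 6.068 × 10^-26 kg·m/s
(b) Δv_min = 66.610 km/s
(c) λ_dB = 10.920 nm

Step-by-step:

(a) From the uncertainty principle:
Δp_min = ℏ/(2Δx) = (1.055e-34 J·s)/(2 × 8.690e-10 m) = 6.068e-26 kg·m/s

(b) The velocity uncertainty:
Δv = Δp/m = (6.068e-26 kg·m/s)/(9.109e-31 kg) = 6.661e+04 m/s = 66.610 km/s

(c) The de Broglie wavelength for this momentum:
λ = h/p = (6.626e-34 J·s)/(6.068e-26 kg·m/s) = 1.092e-08 m = 10.920 nm

Note: The de Broglie wavelength is comparable to the localization size, as expected from wave-particle duality.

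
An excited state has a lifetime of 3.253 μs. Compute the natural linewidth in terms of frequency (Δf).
24.463 kHz

Using the energy-time uncertainty principle and E = hf:
ΔEΔt ≥ ℏ/2
hΔf·Δt ≥ ℏ/2

The minimum frequency uncertainty is:
Δf = ℏ/(2hτ) = 1/(4πτ)
Δf = 1/(4π × 3.253e-06 s)
Δf = 2.446e+04 Hz = 24.463 kHz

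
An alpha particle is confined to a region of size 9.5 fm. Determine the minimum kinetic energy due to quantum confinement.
14.469 keV

Using the uncertainty principle:

1. Position uncertainty: Δx ≈ 9.500e-15 m
2. Minimum momentum uncertainty: Δp = ℏ/(2Δx) = 5.550e-21 kg·m/s
3. Minimum kinetic energy:
   KE = (Δp)²/(2m) = (5.550e-21)²/(2 × 6.645e-27 kg)
   KE = 2.318e-15 J = 14.469 keV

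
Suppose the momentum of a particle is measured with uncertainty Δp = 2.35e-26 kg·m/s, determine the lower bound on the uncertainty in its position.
2.244 nm

Using the Heisenberg uncertainty principle:
ΔxΔp ≥ ℏ/2

The minimum uncertainty in position is:
Δx_min = ℏ/(2Δp)
Δx_min = (1.055e-34 J·s) / (2 × 2.350e-26 kg·m/s)
Δx_min = 2.244e-09 m = 2.244 nm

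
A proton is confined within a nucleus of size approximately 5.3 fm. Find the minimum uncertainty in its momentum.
9.949 × 10^-21 kg·m/s

Using the Heisenberg uncertainty principle:
ΔxΔp ≥ ℏ/2

With Δx ≈ L = 5.300e-15 m (the confinement size):
Δp_min = ℏ/(2Δx)
Δp_min = (1.055e-34 J·s) / (2 × 5.300e-15 m)
Δp_min = 9.949e-21 kg·m/s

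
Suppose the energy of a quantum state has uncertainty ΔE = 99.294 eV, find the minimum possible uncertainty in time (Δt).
3.314 as

Using the energy-time uncertainty principle:
ΔEΔt ≥ ℏ/2

The minimum uncertainty in time is:
Δt_min = ℏ/(2ΔE)
Δt_min = (1.055e-34 J·s) / (2 × 1.591e-17 J)
Δt_min = 3.314e-18 s = 3.314 as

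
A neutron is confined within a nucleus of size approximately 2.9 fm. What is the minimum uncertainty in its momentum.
1.818 × 10^-20 kg·m/s

Using the Heisenberg uncertainty principle:
ΔxΔp ≥ ℏ/2

With Δx ≈ L = 2.900e-15 m (the confinement size):
Δp_min = ℏ/(2Δx)
Δp_min = (1.055e-34 J·s) / (2 × 2.900e-15 m)
Δp_min = 1.818e-20 kg·m/s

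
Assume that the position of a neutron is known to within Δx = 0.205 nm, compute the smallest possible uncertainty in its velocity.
153.566 m/s

Using the Heisenberg uncertainty principle and Δp = mΔv:
ΔxΔp ≥ ℏ/2
Δx(mΔv) ≥ ℏ/2

The minimum uncertainty in velocity is:
Δv_min = ℏ/(2mΔx)
Δv_min = (1.055e-34 J·s) / (2 × 1.675e-27 kg × 2.050e-10 m)
Δv_min = 1.536e+02 m/s = 153.566 m/s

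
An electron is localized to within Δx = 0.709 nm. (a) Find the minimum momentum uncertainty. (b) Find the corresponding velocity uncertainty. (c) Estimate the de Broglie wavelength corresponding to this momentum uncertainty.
(a) Δp_min = 7.437 × 10^-26 kg·m/s
(b) Δv_min = 81.641 km/s
(c) λ_dB = 8.910 nm

Step-by-step:

(a) From the uncertainty principle:
Δp_min = ℏ/(2Δx) = (1.055e-34 J·s)/(2 × 7.090e-10 m) = 7.437e-26 kg·m/s

(b) The velocity uncertainty:
Δv = Δp/m = (7.437e-26 kg·m/s)/(9.109e-31 kg) = 8.164e+04 m/s = 81.641 km/s

(c) The de Broglie wavelength for this momentum:
λ = h/p = (6.626e-34 J·s)/(7.437e-26 kg·m/s) = 8.910e-09 m = 8.910 nm

Note: The de Broglie wavelength is comparable to the localization size, as expected from wave-particle duality.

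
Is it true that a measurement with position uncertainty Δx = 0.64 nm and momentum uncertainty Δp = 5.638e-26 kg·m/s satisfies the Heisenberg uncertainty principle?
No, it violates the uncertainty principle (impossible measurement).

Calculate the product ΔxΔp:
ΔxΔp = (6.400e-10 m) × (5.638e-26 kg·m/s)
ΔxΔp = 3.608e-35 J·s

Compare to the minimum allowed value ℏ/2:
ℏ/2 = 5.273e-35 J·s

Since ΔxΔp = 3.608e-35 J·s < 5.273e-35 J·s = ℏ/2,
the measurement violates the uncertainty principle.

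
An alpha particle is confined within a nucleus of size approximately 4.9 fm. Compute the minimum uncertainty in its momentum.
1.076 × 10^-20 kg·m/s

Using the Heisenberg uncertainty principle:
ΔxΔp ≥ ℏ/2

With Δx ≈ L = 4.900e-15 m (the confinement size):
Δp_min = ℏ/(2Δx)
Δp_min = (1.055e-34 J·s) / (2 × 4.900e-15 m)
Δp_min = 1.076e-20 kg·m/s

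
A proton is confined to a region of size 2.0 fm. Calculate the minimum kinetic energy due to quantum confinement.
1.297 MeV

Using the uncertainty principle:

1. Position uncertainty: Δx ≈ 2.000e-15 m
2. Minimum momentum uncertainty: Δp = ℏ/(2Δx) = 2.636e-20 kg·m/s
3. Minimum kinetic energy:
   KE = (Δp)²/(2m) = (2.636e-20)²/(2 × 1.673e-27 kg)
   KE = 2.078e-13 J = 1.297 MeV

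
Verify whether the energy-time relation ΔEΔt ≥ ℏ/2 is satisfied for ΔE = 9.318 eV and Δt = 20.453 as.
No, it violates the uncertainty relation.

Calculate the product ΔEΔt:
ΔE = 9.318 eV = 1.493e-18 J
ΔEΔt = (1.493e-18 J) × (2.045e-17 s)
ΔEΔt = 3.053e-35 J·s

Compare to the minimum allowed value ℏ/2:
ℏ/2 = 5.273e-35 J·s

Since ΔEΔt = 3.053e-35 J·s < 5.273e-35 J·s = ℏ/2,
this violates the uncertainty relation.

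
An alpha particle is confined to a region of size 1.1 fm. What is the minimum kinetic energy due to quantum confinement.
1.079 MeV

Using the uncertainty principle:

1. Position uncertainty: Δx ≈ 1.100e-15 m
2. Minimum momentum uncertainty: Δp = ℏ/(2Δx) = 4.794e-20 kg·m/s
3. Minimum kinetic energy:
   KE = (Δp)²/(2m) = (4.794e-20)²/(2 × 6.645e-27 kg)
   KE = 1.729e-13 J = 1.079 MeV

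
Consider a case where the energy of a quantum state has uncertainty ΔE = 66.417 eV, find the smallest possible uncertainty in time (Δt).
4.955 as

Using the energy-time uncertainty principle:
ΔEΔt ≥ ℏ/2

The minimum uncertainty in time is:
Δt_min = ℏ/(2ΔE)
Δt_min = (1.055e-34 J·s) / (2 × 1.064e-17 J)
Δt_min = 4.955e-18 s = 4.955 as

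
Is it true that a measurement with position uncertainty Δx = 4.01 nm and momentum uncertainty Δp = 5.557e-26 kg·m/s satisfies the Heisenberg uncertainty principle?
Yes, it satisfies the uncertainty principle.

Calculate the product ΔxΔp:
ΔxΔp = (4.010e-09 m) × (5.557e-26 kg·m/s)
ΔxΔp = 2.228e-34 J·s

Compare to the minimum allowed value ℏ/2:
ℏ/2 = 5.273e-35 J·s

Since ΔxΔp = 2.228e-34 J·s ≥ 5.273e-35 J·s = ℏ/2,
the measurement satisfies the uncertainty principle.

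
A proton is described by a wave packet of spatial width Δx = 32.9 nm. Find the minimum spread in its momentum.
1.603 × 10^-27 kg·m/s

For a wave packet, the spatial width Δx and momentum spread Δp are related by the uncertainty principle:
ΔxΔp ≥ ℏ/2

The minimum momentum spread is:
Δp_min = ℏ/(2Δx)
Δp_min = (1.055e-34 J·s) / (2 × 3.290e-08 m)
Δp_min = 1.603e-27 kg·m/s

A wave packet cannot have both a well-defined position and well-defined momentum.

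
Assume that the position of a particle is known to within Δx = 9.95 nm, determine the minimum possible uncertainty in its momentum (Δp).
5.299 × 10^-27 kg·m/s

Using the Heisenberg uncertainty principle:
ΔxΔp ≥ ℏ/2

The minimum uncertainty in momentum is:
Δp_min = ℏ/(2Δx)
Δp_min = (1.055e-34 J·s) / (2 × 9.950e-09 m)
Δp_min = 5.299e-27 kg·m/s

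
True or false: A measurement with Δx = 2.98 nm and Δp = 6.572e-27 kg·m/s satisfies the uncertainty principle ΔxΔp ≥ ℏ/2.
No, it violates the uncertainty principle (impossible measurement).

Calculate the product ΔxΔp:
ΔxΔp = (2.980e-09 m) × (6.572e-27 kg·m/s)
ΔxΔp = 1.958e-35 J·s

Compare to the minimum allowed value ℏ/2:
ℏ/2 = 5.273e-35 J·s

Since ΔxΔp = 1.958e-35 J·s < 5.273e-35 J·s = ℏ/2,
the measurement violates the uncertainty principle.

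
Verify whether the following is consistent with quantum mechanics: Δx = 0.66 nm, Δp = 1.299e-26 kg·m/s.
No, it violates the uncertainty principle (impossible measurement).

Calculate the product ΔxΔp:
ΔxΔp = (6.600e-10 m) × (1.299e-26 kg·m/s)
ΔxΔp = 8.573e-36 J·s

Compare to the minimum allowed value ℏ/2:
ℏ/2 = 5.273e-35 J·s

Since ΔxΔp = 8.573e-36 J·s < 5.273e-35 J·s = ℏ/2,
the measurement violates the uncertainty principle.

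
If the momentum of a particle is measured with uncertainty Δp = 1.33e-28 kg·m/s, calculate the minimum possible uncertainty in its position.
396.456 nm

Using the Heisenberg uncertainty principle:
ΔxΔp ≥ ℏ/2

The minimum uncertainty in position is:
Δx_min = ℏ/(2Δp)
Δx_min = (1.055e-34 J·s) / (2 × 1.330e-28 kg·m/s)
Δx_min = 3.965e-07 m = 396.456 nm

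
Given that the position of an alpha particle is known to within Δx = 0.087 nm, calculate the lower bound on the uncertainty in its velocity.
91.212 m/s

Using the Heisenberg uncertainty principle and Δp = mΔv:
ΔxΔp ≥ ℏ/2
Δx(mΔv) ≥ ℏ/2

The minimum uncertainty in velocity is:
Δv_min = ℏ/(2mΔx)
Δv_min = (1.055e-34 J·s) / (2 × 6.645e-27 kg × 8.700e-11 m)
Δv_min = 9.121e+01 m/s = 91.212 m/s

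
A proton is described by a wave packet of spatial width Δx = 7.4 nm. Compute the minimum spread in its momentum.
7.125 × 10^-27 kg·m/s

For a wave packet, the spatial width Δx and momentum spread Δp are related by the uncertainty principle:
ΔxΔp ≥ ℏ/2

The minimum momentum spread is:
Δp_min = ℏ/(2Δx)
Δp_min = (1.055e-34 J·s) / (2 × 7.400e-09 m)
Δp_min = 7.125e-27 kg·m/s

A wave packet cannot have both a well-defined position and well-defined momentum.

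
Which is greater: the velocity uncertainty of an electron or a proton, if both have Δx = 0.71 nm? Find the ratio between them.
The electron has the larger minimum velocity uncertainty, by a ratio of 1836.2.

For both particles, Δp_min = ℏ/(2Δx) = 7.427e-26 kg·m/s (same for both).

The velocity uncertainty is Δv = Δp/m:
- electron: Δv = 7.427e-26 / 9.109e-31 = 8.153e+04 m/s = 81.527 km/s
- proton: Δv = 7.427e-26 / 1.673e-27 = 4.440e+01 m/s = 44.401 m/s

Ratio: 8.153e+04 / 4.440e+01 = 1836.2

The lighter particle has larger velocity uncertainty because Δv ∝ 1/m.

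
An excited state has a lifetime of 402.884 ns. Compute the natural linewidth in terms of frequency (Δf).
197.520 kHz

Using the energy-time uncertainty principle and E = hf:
ΔEΔt ≥ ℏ/2
hΔf·Δt ≥ ℏ/2

The minimum frequency uncertainty is:
Δf = ℏ/(2hτ) = 1/(4πτ)
Δf = 1/(4π × 4.029e-07 s)
Δf = 1.975e+05 Hz = 197.520 kHz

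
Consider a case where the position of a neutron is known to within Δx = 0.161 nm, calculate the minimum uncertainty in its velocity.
195.535 m/s

Using the Heisenberg uncertainty principle and Δp = mΔv:
ΔxΔp ≥ ℏ/2
Δx(mΔv) ≥ ℏ/2

The minimum uncertainty in velocity is:
Δv_min = ℏ/(2mΔx)
Δv_min = (1.055e-34 J·s) / (2 × 1.675e-27 kg × 1.610e-10 m)
Δv_min = 1.955e+02 m/s = 195.535 m/s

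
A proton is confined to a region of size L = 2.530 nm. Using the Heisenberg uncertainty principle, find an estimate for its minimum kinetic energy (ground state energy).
810.426 neV

Using the uncertainty principle to estimate ground state energy:

1. The position uncertainty is approximately the confinement size:
   Δx ≈ L = 2.530e-09 m

2. From ΔxΔp ≥ ℏ/2, the minimum momentum uncertainty is:
   Δp ≈ ℏ/(2L) = 2.084e-26 kg·m/s

3. The kinetic energy is approximately:
   KE ≈ (Δp)²/(2m) = (2.084e-26)²/(2 × 1.673e-27 kg)
   KE ≈ 1.298e-25 J = 810.426 neV

This is an order-of-magnitude estimate of the ground state energy.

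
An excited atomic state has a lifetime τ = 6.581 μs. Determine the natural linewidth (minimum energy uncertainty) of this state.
50.009 peV

Using the energy-time uncertainty principle:
ΔEΔt ≥ ℏ/2

The lifetime τ represents the time uncertainty Δt.
The natural linewidth (minimum energy uncertainty) is:

ΔE = ℏ/(2τ)
ΔE = (1.055e-34 J·s) / (2 × 6.581e-06 s)
ΔE = 8.012e-30 J = 50.009 peV

This natural linewidth limits the precision of spectroscopic measurements.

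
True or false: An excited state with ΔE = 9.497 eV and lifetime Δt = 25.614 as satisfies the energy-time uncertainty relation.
No, it violates the uncertainty relation.

Calculate the product ΔEΔt:
ΔE = 9.497 eV = 1.522e-18 J
ΔEΔt = (1.522e-18 J) × (2.561e-17 s)
ΔEΔt = 3.897e-35 J·s

Compare to the minimum allowed value ℏ/2:
ℏ/2 = 5.273e-35 J·s

Since ΔEΔt = 3.897e-35 J·s < 5.273e-35 J·s = ℏ/2,
this violates the uncertainty relation.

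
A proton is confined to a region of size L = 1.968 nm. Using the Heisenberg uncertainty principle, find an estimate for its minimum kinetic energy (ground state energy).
1.339 μeV

Using the uncertainty principle to estimate ground state energy:

1. The position uncertainty is approximately the confinement size:
   Δx ≈ L = 1.968e-09 m

2. From ΔxΔp ≥ ℏ/2, the minimum momentum uncertainty is:
   Δp ≈ ℏ/(2L) = 2.679e-26 kg·m/s

3. The kinetic energy is approximately:
   KE ≈ (Δp)²/(2m) = (2.679e-26)²/(2 × 1.673e-27 kg)
   KE ≈ 2.146e-25 J = 1.339 μeV

This is an order-of-magnitude estimate of the ground state energy.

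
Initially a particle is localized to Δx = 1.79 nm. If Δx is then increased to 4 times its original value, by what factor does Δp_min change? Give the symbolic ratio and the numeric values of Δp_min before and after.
Original Δp_min = 2.946 × 10^-26 kg·m/s; new Δp'_min = 7.364 × 10^-27 kg·m/s; ratio Δp'_min/Δp_min = 1/4.

From the uncertainty principle ΔxΔp ≥ ℏ/2, the minimum momentum uncertainty is Δp_min = ℏ/(2Δx).

Original (Δx = 1.79 nm = 1.790e-09 m):
Δp_min = (1.055e-34 J·s)/(2 × 1.790e-09 m) = 2.946e-26 kg·m/s

When Δx → 4Δx:
Δp'_min = ℏ/(2 × 4Δx) = (1/4) × ℏ/(2Δx) = (1/4) × Δp_min
Δp'_min = 1/4 × 2.946e-26 kg·m/s = 7.364e-27 kg·m/s

Since Δp_min ∝ 1/Δx, when Δx is increased to 4 times its original value, Δp_min decreases to 1/4 of its original value.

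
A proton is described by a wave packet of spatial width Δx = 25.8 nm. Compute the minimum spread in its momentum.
2.044 × 10^-27 kg·m/s

For a wave packet, the spatial width Δx and momentum spread Δp are related by the uncertainty principle:
ΔxΔp ≥ ℏ/2

The minimum momentum spread is:
Δp_min = ℏ/(2Δx)
Δp_min = (1.055e-34 J·s) / (2 × 2.580e-08 m)
Δp_min = 2.044e-27 kg·m/s

A wave packet cannot have both a well-defined position and well-defined momentum.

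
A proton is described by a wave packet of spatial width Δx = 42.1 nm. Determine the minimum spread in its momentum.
1.252 × 10^-27 kg·m/s

For a wave packet, the spatial width Δx and momentum spread Δp are related by the uncertainty principle:
ΔxΔp ≥ ℏ/2

The minimum momentum spread is:
Δp_min = ℏ/(2Δx)
Δp_min = (1.055e-34 J·s) / (2 × 4.210e-08 m)
Δp_min = 1.252e-27 kg·m/s

A wave packet cannot have both a well-defined position and well-defined momentum.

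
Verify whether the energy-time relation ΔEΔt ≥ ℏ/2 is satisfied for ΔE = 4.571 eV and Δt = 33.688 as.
No, it violates the uncertainty relation.

Calculate the product ΔEΔt:
ΔE = 4.571 eV = 7.324e-19 J
ΔEΔt = (7.324e-19 J) × (3.369e-17 s)
ΔEΔt = 2.467e-35 J·s

Compare to the minimum allowed value ℏ/2:
ℏ/2 = 5.273e-35 J·s

Since ΔEΔt = 2.467e-35 J·s < 5.273e-35 J·s = ℏ/2,
this violates the uncertainty relation.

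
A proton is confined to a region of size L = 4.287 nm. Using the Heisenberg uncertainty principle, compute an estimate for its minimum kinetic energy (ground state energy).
282.259 neV

Using the uncertainty principle to estimate ground state energy:

1. The position uncertainty is approximately the confinement size:
   Δx ≈ L = 4.287e-09 m

2. From ΔxΔp ≥ ℏ/2, the minimum momentum uncertainty is:
   Δp ≈ ℏ/(2L) = 1.230e-26 kg·m/s

3. The kinetic energy is approximately:
   KE ≈ (Δp)²/(2m) = (1.230e-26)²/(2 × 1.673e-27 kg)
   KE ≈ 4.522e-26 J = 282.259 neV

This is an order-of-magnitude estimate of the ground state energy.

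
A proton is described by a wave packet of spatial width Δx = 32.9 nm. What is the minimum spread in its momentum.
1.603 × 10^-27 kg·m/s

For a wave packet, the spatial width Δx and momentum spread Δp are related by the uncertainty principle:
ΔxΔp ≥ ℏ/2

The minimum momentum spread is:
Δp_min = ℏ/(2Δx)
Δp_min = (1.055e-34 J·s) / (2 × 3.290e-08 m)
Δp_min = 1.603e-27 kg·m/s

A wave packet cannot have both a well-defined position and well-defined momentum.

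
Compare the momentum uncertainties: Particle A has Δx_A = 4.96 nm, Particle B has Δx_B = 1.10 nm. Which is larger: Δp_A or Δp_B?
Particle B has the larger minimum momentum uncertainty, by a factor of 4.51.

For each particle, the minimum momentum uncertainty is Δp_min = ℏ/(2Δx):

Particle A: Δp_A = ℏ/(2×4.960e-09 m) = 1.063e-26 kg·m/s
Particle B: Δp_B = ℏ/(2×1.100e-09 m) = 4.794e-26 kg·m/s

Ratio: Δp_B/Δp_A = 4.51

Since Δp_min ∝ 1/Δx, the particle with smaller position uncertainty (B) has larger momentum uncertainty.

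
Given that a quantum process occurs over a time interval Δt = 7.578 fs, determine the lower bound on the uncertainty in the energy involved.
43.429 meV

Using the energy-time uncertainty principle:
ΔEΔt ≥ ℏ/2

The minimum uncertainty in energy is:
ΔE_min = ℏ/(2Δt)
ΔE_min = (1.055e-34 J·s) / (2 × 7.578e-15 s)
ΔE_min = 6.958e-21 J = 43.429 meV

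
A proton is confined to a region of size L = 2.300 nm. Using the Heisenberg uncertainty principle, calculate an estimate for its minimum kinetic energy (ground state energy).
980.615 neV

Using the uncertainty principle to estimate ground state energy:

1. The position uncertainty is approximately the confinement size:
   Δx ≈ L = 2.300e-09 m

2. From ΔxΔp ≥ ℏ/2, the minimum momentum uncertainty is:
   Δp ≈ ℏ/(2L) = 2.293e-26 kg·m/s

3. The kinetic energy is approximately:
   KE ≈ (Δp)²/(2m) = (2.293e-26)²/(2 × 1.673e-27 kg)
   KE ≈ 1.571e-25 J = 980.615 neV

This is an order-of-magnitude estimate of the ground state energy.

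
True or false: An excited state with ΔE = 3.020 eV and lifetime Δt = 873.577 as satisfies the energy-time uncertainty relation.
Yes, it satisfies the uncertainty relation.

Calculate the product ΔEΔt:
ΔE = 3.020 eV = 4.839e-19 J
ΔEΔt = (4.839e-19 J) × (8.736e-16 s)
ΔEΔt = 4.227e-34 J·s

Compare to the minimum allowed value ℏ/2:
ℏ/2 = 5.273e-35 J·s

Since ΔEΔt = 4.227e-34 J·s ≥ 5.273e-35 J·s = ℏ/2,
this satisfies the uncertainty relation.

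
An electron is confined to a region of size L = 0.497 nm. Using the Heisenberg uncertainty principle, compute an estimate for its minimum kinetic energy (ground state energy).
38.561 meV

Using the uncertainty principle to estimate ground state energy:

1. The position uncertainty is approximately the confinement size:
   Δx ≈ L = 4.970e-10 m

2. From ΔxΔp ≥ ℏ/2, the minimum momentum uncertainty is:
   Δp ≈ ℏ/(2L) = 1.061e-25 kg·m/s

3. The kinetic energy is approximately:
   KE ≈ (Δp)²/(2m) = (1.061e-25)²/(2 × 9.109e-31 kg)
   KE ≈ 6.178e-21 J = 38.561 meV

This is an order-of-magnitude estimate of the ground state energy.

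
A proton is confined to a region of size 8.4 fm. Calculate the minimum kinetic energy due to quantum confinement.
73.518 keV

Using the uncertainty principle:

1. Position uncertainty: Δx ≈ 8.400e-15 m
2. Minimum momentum uncertainty: Δp = ℏ/(2Δx) = 6.277e-21 kg·m/s
3. Minimum kinetic energy:
   KE = (Δp)²/(2m) = (6.277e-21)²/(2 × 1.673e-27 kg)
   KE = 1.178e-14 J = 73.518 keV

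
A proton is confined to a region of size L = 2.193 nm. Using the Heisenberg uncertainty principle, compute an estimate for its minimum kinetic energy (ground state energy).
1.079 μeV

Using the uncertainty principle to estimate ground state energy:

1. The position uncertainty is approximately the confinement size:
   Δx ≈ L = 2.193e-09 m

2. From ΔxΔp ≥ ℏ/2, the minimum momentum uncertainty is:
   Δp ≈ ℏ/(2L) = 2.404e-26 kg·m/s

3. The kinetic energy is approximately:
   KE ≈ (Δp)²/(2m) = (2.404e-26)²/(2 × 1.673e-27 kg)
   KE ≈ 1.728e-25 J = 1.079 μeV

This is an order-of-magnitude estimate of the ground state energy.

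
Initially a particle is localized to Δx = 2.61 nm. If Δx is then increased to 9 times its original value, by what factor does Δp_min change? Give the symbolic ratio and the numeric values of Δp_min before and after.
Original Δp_min = 2.020 × 10^-26 kg·m/s; new Δp'_min = 2.245 × 10^-27 kg·m/s; ratio Δp'_min/Δp_min = 1/9.

From the uncertainty principle ΔxΔp ≥ ℏ/2, the minimum momentum uncertainty is Δp_min = ℏ/(2Δx).

Original (Δx = 2.61 nm = 2.610e-09 m):
Δp_min = (1.055e-34 J·s)/(2 × 2.610e-09 m) = 2.020e-26 kg·m/s

When Δx → 9Δx:
Δp'_min = ℏ/(2 × 9Δx) = (1/9) × ℏ/(2Δx) = (1/9) × Δp_min
Δp'_min = 1/9 × 2.020e-26 kg·m/s = 2.245e-27 kg·m/s

Since Δp_min ∝ 1/Δx, when Δx is increased to 9 times its original value, Δp_min decreases to 1/9 of its original value.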